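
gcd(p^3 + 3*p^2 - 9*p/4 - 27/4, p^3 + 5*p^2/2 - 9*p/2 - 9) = p^2 + 9*p/2 + 9/2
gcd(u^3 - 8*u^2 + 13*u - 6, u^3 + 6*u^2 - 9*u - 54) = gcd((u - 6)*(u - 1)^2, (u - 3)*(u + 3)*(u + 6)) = 1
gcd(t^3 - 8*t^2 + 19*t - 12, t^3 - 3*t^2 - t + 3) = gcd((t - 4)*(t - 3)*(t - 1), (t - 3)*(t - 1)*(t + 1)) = t^2 - 4*t + 3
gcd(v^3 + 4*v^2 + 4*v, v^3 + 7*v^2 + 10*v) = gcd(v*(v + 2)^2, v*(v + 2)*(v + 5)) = v^2 + 2*v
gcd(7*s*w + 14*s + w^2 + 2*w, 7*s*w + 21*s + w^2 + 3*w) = 7*s + w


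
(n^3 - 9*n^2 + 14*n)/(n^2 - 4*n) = (n^2 - 9*n + 14)/(n - 4)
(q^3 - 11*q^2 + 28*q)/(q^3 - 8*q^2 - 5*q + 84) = q/(q + 3)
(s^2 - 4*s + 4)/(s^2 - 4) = (s - 2)/(s + 2)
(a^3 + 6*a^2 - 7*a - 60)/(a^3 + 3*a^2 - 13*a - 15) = (a + 4)/(a + 1)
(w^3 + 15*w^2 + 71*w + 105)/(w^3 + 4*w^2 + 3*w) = (w^2 + 12*w + 35)/(w*(w + 1))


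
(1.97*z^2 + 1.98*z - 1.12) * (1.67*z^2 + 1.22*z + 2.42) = 3.2899*z^4 + 5.71*z^3 + 5.3126*z^2 + 3.4252*z - 2.7104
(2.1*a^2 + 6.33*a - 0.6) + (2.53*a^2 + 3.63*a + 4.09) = 4.63*a^2 + 9.96*a + 3.49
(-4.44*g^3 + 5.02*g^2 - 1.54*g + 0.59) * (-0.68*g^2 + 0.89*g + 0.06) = 3.0192*g^5 - 7.3652*g^4 + 5.2486*g^3 - 1.4706*g^2 + 0.4327*g + 0.0354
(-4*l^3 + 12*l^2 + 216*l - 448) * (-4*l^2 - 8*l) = 16*l^5 - 16*l^4 - 960*l^3 + 64*l^2 + 3584*l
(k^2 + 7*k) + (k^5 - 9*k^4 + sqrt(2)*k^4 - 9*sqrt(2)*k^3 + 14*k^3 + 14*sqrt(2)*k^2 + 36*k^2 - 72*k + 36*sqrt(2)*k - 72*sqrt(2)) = k^5 - 9*k^4 + sqrt(2)*k^4 - 9*sqrt(2)*k^3 + 14*k^3 + 14*sqrt(2)*k^2 + 37*k^2 - 65*k + 36*sqrt(2)*k - 72*sqrt(2)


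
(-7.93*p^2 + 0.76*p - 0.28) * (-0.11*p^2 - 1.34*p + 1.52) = 0.8723*p^4 + 10.5426*p^3 - 13.0412*p^2 + 1.5304*p - 0.4256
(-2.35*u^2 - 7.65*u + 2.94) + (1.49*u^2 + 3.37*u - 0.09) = -0.86*u^2 - 4.28*u + 2.85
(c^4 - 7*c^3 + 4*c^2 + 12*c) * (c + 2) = c^5 - 5*c^4 - 10*c^3 + 20*c^2 + 24*c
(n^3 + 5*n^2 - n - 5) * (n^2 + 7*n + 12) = n^5 + 12*n^4 + 46*n^3 + 48*n^2 - 47*n - 60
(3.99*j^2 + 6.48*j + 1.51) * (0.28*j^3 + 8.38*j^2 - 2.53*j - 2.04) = 1.1172*j^5 + 35.2506*j^4 + 44.6305*j^3 - 11.8802*j^2 - 17.0395*j - 3.0804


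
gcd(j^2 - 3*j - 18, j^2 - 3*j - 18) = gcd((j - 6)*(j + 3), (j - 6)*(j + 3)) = j^2 - 3*j - 18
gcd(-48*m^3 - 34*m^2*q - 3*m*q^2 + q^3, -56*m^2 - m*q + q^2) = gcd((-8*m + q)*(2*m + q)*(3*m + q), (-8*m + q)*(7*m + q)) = -8*m + q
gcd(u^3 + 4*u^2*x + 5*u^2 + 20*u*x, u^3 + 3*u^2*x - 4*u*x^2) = u^2 + 4*u*x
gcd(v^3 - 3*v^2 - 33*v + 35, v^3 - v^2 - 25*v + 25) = v^2 + 4*v - 5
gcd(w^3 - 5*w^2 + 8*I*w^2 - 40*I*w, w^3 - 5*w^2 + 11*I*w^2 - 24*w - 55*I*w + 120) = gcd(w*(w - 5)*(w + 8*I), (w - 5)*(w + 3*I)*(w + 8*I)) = w^2 + w*(-5 + 8*I) - 40*I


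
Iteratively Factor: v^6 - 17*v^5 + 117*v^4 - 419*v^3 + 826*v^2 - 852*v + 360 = (v - 3)*(v^5 - 14*v^4 + 75*v^3 - 194*v^2 + 244*v - 120) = (v - 3)*(v - 2)*(v^4 - 12*v^3 + 51*v^2 - 92*v + 60) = (v - 3)*(v - 2)^2*(v^3 - 10*v^2 + 31*v - 30) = (v - 3)^2*(v - 2)^2*(v^2 - 7*v + 10) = (v - 3)^2*(v - 2)^3*(v - 5)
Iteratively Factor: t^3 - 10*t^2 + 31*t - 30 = (t - 2)*(t^2 - 8*t + 15) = (t - 3)*(t - 2)*(t - 5)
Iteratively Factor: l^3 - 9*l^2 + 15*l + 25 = (l + 1)*(l^2 - 10*l + 25) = (l - 5)*(l + 1)*(l - 5)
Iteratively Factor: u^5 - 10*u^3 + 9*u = (u)*(u^4 - 10*u^2 + 9) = u*(u - 3)*(u^3 + 3*u^2 - u - 3) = u*(u - 3)*(u + 1)*(u^2 + 2*u - 3) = u*(u - 3)*(u + 1)*(u + 3)*(u - 1)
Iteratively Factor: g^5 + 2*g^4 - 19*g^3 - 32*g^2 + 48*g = (g + 4)*(g^4 - 2*g^3 - 11*g^2 + 12*g) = (g - 4)*(g + 4)*(g^3 + 2*g^2 - 3*g) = (g - 4)*(g + 3)*(g + 4)*(g^2 - g) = g*(g - 4)*(g + 3)*(g + 4)*(g - 1)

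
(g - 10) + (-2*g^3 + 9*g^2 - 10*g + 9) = -2*g^3 + 9*g^2 - 9*g - 1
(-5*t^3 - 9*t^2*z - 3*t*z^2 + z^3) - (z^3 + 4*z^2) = -5*t^3 - 9*t^2*z - 3*t*z^2 - 4*z^2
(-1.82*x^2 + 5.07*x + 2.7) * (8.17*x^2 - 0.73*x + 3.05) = -14.8694*x^4 + 42.7505*x^3 + 12.8069*x^2 + 13.4925*x + 8.235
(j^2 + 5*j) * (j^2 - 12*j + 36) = j^4 - 7*j^3 - 24*j^2 + 180*j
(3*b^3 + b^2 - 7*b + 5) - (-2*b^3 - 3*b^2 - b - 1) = 5*b^3 + 4*b^2 - 6*b + 6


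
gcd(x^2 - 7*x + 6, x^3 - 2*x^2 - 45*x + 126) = x - 6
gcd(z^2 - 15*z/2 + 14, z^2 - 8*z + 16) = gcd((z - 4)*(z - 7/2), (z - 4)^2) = z - 4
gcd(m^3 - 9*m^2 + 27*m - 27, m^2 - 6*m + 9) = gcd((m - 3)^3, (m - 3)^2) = m^2 - 6*m + 9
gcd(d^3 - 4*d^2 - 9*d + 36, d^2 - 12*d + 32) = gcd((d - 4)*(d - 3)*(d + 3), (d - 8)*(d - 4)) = d - 4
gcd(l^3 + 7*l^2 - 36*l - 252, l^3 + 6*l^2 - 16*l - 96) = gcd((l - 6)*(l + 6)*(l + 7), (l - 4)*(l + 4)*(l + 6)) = l + 6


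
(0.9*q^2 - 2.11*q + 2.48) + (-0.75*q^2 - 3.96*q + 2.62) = 0.15*q^2 - 6.07*q + 5.1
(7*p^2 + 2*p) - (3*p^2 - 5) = 4*p^2 + 2*p + 5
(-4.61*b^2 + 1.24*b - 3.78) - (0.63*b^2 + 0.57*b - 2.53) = -5.24*b^2 + 0.67*b - 1.25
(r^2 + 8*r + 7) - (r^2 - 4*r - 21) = 12*r + 28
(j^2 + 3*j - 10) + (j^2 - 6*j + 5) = 2*j^2 - 3*j - 5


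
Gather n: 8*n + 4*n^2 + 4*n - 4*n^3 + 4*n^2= -4*n^3 + 8*n^2 + 12*n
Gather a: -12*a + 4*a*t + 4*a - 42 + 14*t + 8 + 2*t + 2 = a*(4*t - 8) + 16*t - 32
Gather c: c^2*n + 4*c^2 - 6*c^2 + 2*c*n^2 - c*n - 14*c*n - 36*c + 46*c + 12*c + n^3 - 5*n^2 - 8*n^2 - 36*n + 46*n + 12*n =c^2*(n - 2) + c*(2*n^2 - 15*n + 22) + n^3 - 13*n^2 + 22*n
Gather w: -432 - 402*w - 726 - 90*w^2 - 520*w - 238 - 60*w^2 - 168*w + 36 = -150*w^2 - 1090*w - 1360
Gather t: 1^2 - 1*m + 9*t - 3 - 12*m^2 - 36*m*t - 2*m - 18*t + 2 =-12*m^2 - 3*m + t*(-36*m - 9)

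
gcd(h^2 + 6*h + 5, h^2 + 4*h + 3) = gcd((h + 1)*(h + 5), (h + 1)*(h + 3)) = h + 1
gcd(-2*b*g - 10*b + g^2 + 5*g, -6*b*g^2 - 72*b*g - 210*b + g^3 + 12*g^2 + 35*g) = g + 5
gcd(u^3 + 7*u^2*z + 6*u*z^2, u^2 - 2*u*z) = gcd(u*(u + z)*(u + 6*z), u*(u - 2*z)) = u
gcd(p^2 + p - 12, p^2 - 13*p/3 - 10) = 1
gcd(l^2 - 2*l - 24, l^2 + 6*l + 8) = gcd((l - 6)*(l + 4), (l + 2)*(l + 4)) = l + 4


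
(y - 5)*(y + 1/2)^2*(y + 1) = y^4 - 3*y^3 - 35*y^2/4 - 6*y - 5/4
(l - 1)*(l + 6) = l^2 + 5*l - 6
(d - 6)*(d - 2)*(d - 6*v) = d^3 - 6*d^2*v - 8*d^2 + 48*d*v + 12*d - 72*v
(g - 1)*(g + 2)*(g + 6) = g^3 + 7*g^2 + 4*g - 12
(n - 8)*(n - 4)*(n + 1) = n^3 - 11*n^2 + 20*n + 32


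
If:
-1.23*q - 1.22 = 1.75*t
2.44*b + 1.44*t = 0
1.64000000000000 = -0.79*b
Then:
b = -2.08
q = -6.00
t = 3.52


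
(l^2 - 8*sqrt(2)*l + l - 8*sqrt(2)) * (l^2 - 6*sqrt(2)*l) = l^4 - 14*sqrt(2)*l^3 + l^3 - 14*sqrt(2)*l^2 + 96*l^2 + 96*l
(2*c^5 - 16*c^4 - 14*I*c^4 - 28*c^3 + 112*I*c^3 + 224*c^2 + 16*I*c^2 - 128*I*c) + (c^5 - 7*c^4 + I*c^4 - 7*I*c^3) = 3*c^5 - 23*c^4 - 13*I*c^4 - 28*c^3 + 105*I*c^3 + 224*c^2 + 16*I*c^2 - 128*I*c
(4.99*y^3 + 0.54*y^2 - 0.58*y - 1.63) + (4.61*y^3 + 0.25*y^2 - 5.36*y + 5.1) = 9.6*y^3 + 0.79*y^2 - 5.94*y + 3.47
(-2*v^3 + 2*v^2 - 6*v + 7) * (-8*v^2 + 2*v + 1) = 16*v^5 - 20*v^4 + 50*v^3 - 66*v^2 + 8*v + 7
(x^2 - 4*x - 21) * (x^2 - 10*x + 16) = x^4 - 14*x^3 + 35*x^2 + 146*x - 336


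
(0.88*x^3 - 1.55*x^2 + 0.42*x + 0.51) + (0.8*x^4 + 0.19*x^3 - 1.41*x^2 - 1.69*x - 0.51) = 0.8*x^4 + 1.07*x^3 - 2.96*x^2 - 1.27*x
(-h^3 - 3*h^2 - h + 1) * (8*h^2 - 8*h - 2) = -8*h^5 - 16*h^4 + 18*h^3 + 22*h^2 - 6*h - 2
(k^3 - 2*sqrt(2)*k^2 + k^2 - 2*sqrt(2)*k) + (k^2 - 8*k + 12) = k^3 - 2*sqrt(2)*k^2 + 2*k^2 - 8*k - 2*sqrt(2)*k + 12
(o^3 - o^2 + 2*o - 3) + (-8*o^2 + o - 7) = o^3 - 9*o^2 + 3*o - 10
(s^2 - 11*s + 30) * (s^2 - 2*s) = s^4 - 13*s^3 + 52*s^2 - 60*s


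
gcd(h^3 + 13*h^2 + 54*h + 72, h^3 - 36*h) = h + 6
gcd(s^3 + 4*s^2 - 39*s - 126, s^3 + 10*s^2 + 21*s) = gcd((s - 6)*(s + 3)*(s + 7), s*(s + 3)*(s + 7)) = s^2 + 10*s + 21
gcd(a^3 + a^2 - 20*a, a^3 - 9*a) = a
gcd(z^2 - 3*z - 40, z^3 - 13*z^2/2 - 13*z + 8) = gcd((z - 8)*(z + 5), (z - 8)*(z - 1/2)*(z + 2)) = z - 8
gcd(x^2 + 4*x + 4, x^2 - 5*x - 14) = x + 2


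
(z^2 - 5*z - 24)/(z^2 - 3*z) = (z^2 - 5*z - 24)/(z*(z - 3))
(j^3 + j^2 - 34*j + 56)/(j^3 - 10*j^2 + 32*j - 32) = (j + 7)/(j - 4)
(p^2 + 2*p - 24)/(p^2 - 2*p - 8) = (p + 6)/(p + 2)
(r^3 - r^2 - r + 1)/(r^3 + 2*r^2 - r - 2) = (r - 1)/(r + 2)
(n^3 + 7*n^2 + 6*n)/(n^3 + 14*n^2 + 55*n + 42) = n/(n + 7)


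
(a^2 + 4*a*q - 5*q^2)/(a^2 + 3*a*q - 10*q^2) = (-a + q)/(-a + 2*q)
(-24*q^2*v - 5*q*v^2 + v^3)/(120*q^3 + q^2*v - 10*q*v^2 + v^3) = -v/(5*q - v)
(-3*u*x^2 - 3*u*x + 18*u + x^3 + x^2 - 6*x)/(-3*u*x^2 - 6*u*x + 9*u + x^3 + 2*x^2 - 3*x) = (x - 2)/(x - 1)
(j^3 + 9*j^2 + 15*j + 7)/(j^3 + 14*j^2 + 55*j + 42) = (j + 1)/(j + 6)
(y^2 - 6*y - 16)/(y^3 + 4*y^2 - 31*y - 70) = (y - 8)/(y^2 + 2*y - 35)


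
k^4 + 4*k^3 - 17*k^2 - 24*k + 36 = (k - 3)*(k - 1)*(k + 2)*(k + 6)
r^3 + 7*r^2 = r^2*(r + 7)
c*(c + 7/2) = c^2 + 7*c/2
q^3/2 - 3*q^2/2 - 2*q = q*(q/2 + 1/2)*(q - 4)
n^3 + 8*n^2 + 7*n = n*(n + 1)*(n + 7)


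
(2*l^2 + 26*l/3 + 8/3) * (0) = 0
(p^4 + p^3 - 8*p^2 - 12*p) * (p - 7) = p^5 - 6*p^4 - 15*p^3 + 44*p^2 + 84*p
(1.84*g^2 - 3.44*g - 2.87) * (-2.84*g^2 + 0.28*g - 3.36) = -5.2256*g^4 + 10.2848*g^3 + 1.0052*g^2 + 10.7548*g + 9.6432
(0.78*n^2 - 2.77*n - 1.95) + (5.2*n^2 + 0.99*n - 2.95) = 5.98*n^2 - 1.78*n - 4.9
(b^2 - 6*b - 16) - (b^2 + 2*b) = -8*b - 16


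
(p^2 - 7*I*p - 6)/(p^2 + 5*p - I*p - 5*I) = (p - 6*I)/(p + 5)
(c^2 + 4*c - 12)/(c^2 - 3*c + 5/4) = 4*(c^2 + 4*c - 12)/(4*c^2 - 12*c + 5)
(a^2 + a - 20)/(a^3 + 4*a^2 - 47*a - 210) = (a - 4)/(a^2 - a - 42)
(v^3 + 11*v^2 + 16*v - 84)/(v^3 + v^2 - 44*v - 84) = (v^2 + 5*v - 14)/(v^2 - 5*v - 14)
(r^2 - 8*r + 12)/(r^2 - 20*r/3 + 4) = 3*(r - 2)/(3*r - 2)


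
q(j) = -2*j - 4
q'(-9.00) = -2.00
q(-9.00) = 14.00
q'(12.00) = -2.00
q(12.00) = -28.00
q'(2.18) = -2.00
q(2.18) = -8.36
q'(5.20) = -2.00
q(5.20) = -14.40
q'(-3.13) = -2.00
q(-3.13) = 2.26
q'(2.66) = -2.00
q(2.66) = -9.32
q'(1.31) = -2.00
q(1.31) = -6.62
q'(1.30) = -2.00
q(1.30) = -6.60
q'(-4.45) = -2.00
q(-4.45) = 4.90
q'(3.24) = -2.00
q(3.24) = -10.48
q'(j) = -2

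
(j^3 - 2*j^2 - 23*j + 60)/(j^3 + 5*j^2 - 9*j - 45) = (j - 4)/(j + 3)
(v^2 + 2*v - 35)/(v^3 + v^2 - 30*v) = (v + 7)/(v*(v + 6))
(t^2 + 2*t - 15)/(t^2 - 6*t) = (t^2 + 2*t - 15)/(t*(t - 6))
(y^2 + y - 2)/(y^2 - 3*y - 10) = (y - 1)/(y - 5)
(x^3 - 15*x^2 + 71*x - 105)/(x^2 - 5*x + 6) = (x^2 - 12*x + 35)/(x - 2)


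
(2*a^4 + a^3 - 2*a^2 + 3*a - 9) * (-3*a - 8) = -6*a^5 - 19*a^4 - 2*a^3 + 7*a^2 + 3*a + 72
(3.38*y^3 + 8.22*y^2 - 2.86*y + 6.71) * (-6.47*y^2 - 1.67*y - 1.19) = -21.8686*y^5 - 58.828*y^4 + 0.754599999999996*y^3 - 48.4193*y^2 - 7.8023*y - 7.9849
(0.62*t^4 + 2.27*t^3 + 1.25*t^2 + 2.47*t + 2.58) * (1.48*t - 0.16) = 0.9176*t^5 + 3.2604*t^4 + 1.4868*t^3 + 3.4556*t^2 + 3.4232*t - 0.4128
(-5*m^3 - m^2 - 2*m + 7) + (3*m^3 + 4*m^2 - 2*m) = -2*m^3 + 3*m^2 - 4*m + 7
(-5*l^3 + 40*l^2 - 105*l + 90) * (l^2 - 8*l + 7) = -5*l^5 + 80*l^4 - 460*l^3 + 1210*l^2 - 1455*l + 630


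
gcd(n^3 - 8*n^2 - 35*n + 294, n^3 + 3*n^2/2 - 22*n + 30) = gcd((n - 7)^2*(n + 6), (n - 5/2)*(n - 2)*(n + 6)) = n + 6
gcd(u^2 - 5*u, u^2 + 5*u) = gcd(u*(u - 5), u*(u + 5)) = u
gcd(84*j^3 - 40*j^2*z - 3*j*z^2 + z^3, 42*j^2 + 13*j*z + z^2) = 6*j + z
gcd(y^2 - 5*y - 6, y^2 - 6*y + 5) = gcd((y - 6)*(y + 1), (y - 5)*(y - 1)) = 1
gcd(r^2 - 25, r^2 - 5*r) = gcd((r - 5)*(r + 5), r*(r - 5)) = r - 5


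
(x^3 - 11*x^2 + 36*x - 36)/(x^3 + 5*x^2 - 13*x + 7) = (x^3 - 11*x^2 + 36*x - 36)/(x^3 + 5*x^2 - 13*x + 7)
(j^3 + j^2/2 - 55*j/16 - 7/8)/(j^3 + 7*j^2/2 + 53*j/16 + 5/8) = (4*j - 7)/(4*j + 5)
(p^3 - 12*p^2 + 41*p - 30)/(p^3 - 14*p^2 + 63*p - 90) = (p - 1)/(p - 3)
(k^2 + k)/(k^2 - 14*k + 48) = k*(k + 1)/(k^2 - 14*k + 48)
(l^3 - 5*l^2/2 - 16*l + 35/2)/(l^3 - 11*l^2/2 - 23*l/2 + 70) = (l - 1)/(l - 4)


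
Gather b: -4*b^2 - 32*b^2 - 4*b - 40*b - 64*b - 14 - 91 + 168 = -36*b^2 - 108*b + 63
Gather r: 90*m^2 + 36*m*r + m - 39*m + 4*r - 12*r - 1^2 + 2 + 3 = 90*m^2 - 38*m + r*(36*m - 8) + 4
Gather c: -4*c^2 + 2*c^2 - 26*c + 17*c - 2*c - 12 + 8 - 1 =-2*c^2 - 11*c - 5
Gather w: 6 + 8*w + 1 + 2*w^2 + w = 2*w^2 + 9*w + 7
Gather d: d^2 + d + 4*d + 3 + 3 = d^2 + 5*d + 6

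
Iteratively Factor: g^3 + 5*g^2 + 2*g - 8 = (g - 1)*(g^2 + 6*g + 8) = (g - 1)*(g + 2)*(g + 4)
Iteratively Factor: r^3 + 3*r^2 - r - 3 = (r + 1)*(r^2 + 2*r - 3) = (r + 1)*(r + 3)*(r - 1)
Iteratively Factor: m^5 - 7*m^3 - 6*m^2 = (m)*(m^4 - 7*m^2 - 6*m) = m^2*(m^3 - 7*m - 6) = m^2*(m - 3)*(m^2 + 3*m + 2) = m^2*(m - 3)*(m + 2)*(m + 1)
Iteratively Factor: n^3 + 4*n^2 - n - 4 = (n + 4)*(n^2 - 1) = (n - 1)*(n + 4)*(n + 1)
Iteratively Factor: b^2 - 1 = (b + 1)*(b - 1)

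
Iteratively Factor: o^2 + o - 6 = (o + 3)*(o - 2)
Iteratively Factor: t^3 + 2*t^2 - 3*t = (t)*(t^2 + 2*t - 3) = t*(t - 1)*(t + 3)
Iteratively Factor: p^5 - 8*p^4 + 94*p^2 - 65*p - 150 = (p - 5)*(p^4 - 3*p^3 - 15*p^2 + 19*p + 30) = (p - 5)*(p - 2)*(p^3 - p^2 - 17*p - 15) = (p - 5)*(p - 2)*(p + 1)*(p^2 - 2*p - 15) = (p - 5)*(p - 2)*(p + 1)*(p + 3)*(p - 5)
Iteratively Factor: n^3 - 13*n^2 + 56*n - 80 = (n - 4)*(n^2 - 9*n + 20) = (n - 5)*(n - 4)*(n - 4)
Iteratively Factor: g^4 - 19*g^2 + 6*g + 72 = (g - 3)*(g^3 + 3*g^2 - 10*g - 24) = (g - 3)*(g + 2)*(g^2 + g - 12) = (g - 3)^2*(g + 2)*(g + 4)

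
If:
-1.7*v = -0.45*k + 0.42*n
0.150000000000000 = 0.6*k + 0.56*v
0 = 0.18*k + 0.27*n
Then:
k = 0.18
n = -0.12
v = 0.08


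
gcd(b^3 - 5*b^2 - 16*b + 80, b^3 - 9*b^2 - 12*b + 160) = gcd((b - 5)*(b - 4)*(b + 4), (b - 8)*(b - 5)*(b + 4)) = b^2 - b - 20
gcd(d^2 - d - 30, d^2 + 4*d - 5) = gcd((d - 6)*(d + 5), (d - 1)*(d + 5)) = d + 5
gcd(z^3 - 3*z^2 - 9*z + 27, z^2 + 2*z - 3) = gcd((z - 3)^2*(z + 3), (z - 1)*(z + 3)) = z + 3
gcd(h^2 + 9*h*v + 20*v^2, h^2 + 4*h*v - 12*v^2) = 1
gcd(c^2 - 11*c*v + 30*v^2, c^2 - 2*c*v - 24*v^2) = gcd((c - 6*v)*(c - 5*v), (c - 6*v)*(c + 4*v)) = -c + 6*v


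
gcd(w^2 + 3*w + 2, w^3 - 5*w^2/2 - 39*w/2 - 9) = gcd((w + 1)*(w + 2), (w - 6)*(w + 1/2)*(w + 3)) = 1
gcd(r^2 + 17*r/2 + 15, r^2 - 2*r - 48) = r + 6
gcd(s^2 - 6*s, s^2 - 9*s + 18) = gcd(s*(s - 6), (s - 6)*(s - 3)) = s - 6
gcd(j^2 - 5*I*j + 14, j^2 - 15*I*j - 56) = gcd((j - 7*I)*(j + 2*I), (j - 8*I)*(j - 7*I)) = j - 7*I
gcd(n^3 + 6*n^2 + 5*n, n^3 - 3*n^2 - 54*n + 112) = 1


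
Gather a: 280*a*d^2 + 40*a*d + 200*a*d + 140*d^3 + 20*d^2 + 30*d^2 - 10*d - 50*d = a*(280*d^2 + 240*d) + 140*d^3 + 50*d^2 - 60*d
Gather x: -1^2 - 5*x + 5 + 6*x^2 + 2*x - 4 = 6*x^2 - 3*x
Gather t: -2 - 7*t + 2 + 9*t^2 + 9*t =9*t^2 + 2*t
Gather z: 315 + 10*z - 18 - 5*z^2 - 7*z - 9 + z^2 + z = -4*z^2 + 4*z + 288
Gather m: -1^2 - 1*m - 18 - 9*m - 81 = -10*m - 100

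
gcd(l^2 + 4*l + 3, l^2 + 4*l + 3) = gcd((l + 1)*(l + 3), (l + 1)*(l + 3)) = l^2 + 4*l + 3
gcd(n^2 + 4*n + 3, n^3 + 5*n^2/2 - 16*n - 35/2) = n + 1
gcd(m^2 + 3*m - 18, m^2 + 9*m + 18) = m + 6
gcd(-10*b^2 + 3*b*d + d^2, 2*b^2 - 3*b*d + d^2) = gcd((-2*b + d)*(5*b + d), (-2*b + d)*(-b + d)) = 2*b - d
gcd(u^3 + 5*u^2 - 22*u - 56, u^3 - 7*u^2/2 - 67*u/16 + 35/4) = u - 4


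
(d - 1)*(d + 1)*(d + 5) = d^3 + 5*d^2 - d - 5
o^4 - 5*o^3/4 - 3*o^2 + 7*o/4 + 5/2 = (o - 2)*(o - 5/4)*(o + 1)^2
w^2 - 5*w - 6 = (w - 6)*(w + 1)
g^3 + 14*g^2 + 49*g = g*(g + 7)^2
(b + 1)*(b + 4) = b^2 + 5*b + 4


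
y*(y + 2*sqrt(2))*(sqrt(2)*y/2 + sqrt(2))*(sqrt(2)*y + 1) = y^4 + 2*y^3 + 5*sqrt(2)*y^3/2 + 2*y^2 + 5*sqrt(2)*y^2 + 4*y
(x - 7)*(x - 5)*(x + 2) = x^3 - 10*x^2 + 11*x + 70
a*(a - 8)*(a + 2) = a^3 - 6*a^2 - 16*a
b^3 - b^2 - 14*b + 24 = (b - 3)*(b - 2)*(b + 4)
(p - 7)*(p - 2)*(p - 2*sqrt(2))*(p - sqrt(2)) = p^4 - 9*p^3 - 3*sqrt(2)*p^3 + 18*p^2 + 27*sqrt(2)*p^2 - 42*sqrt(2)*p - 36*p + 56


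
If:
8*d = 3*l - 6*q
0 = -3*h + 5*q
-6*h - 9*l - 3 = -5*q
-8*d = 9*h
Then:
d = -45/176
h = 5/22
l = -9/22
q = 3/22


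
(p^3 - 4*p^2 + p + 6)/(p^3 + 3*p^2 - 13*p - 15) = (p - 2)/(p + 5)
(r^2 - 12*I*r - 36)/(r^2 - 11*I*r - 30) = (r - 6*I)/(r - 5*I)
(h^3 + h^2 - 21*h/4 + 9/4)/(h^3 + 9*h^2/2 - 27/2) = (h - 1/2)/(h + 3)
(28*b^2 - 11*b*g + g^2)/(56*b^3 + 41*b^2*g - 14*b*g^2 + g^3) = (4*b - g)/(8*b^2 + 7*b*g - g^2)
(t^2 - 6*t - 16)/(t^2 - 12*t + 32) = (t + 2)/(t - 4)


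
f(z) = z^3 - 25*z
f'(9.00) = 218.00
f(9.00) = 504.00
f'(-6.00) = 83.00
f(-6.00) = -66.00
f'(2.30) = -9.13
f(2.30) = -45.33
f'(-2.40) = -7.72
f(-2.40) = 46.18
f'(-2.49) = -6.40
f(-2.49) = 46.81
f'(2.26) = -9.68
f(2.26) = -44.96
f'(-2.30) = -9.13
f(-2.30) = 45.33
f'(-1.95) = -13.59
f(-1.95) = 41.34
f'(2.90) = 0.23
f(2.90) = -48.11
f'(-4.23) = 28.68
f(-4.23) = 30.06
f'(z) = 3*z^2 - 25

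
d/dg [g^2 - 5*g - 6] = 2*g - 5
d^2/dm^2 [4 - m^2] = -2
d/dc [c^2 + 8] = 2*c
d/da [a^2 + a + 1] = 2*a + 1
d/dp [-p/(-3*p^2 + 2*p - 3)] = 3*(1 - p^2)/(9*p^4 - 12*p^3 + 22*p^2 - 12*p + 9)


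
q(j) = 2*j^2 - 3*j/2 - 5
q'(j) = 4*j - 3/2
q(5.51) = 47.46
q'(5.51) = 20.54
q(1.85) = -0.93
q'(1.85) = 5.90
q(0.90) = -4.73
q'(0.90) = 2.10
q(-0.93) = -1.88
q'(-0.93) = -5.22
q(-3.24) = 20.86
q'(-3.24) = -14.46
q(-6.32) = 84.36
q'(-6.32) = -26.78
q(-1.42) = 1.16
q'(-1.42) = -7.18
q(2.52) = 3.92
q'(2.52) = 8.58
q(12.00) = 265.00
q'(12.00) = 46.50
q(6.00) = 58.00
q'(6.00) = 22.50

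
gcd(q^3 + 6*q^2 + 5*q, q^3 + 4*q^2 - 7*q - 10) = q^2 + 6*q + 5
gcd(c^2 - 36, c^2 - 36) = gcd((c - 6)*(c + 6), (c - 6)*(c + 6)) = c^2 - 36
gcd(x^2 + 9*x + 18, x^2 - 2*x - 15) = x + 3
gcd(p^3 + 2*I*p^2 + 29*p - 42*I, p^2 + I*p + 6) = p - 2*I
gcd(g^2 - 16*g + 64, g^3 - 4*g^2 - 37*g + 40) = g - 8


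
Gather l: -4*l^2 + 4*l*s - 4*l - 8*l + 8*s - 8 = -4*l^2 + l*(4*s - 12) + 8*s - 8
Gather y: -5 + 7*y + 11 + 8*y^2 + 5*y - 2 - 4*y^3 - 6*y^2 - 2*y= -4*y^3 + 2*y^2 + 10*y + 4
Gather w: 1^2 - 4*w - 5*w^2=-5*w^2 - 4*w + 1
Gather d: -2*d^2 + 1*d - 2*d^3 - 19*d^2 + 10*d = -2*d^3 - 21*d^2 + 11*d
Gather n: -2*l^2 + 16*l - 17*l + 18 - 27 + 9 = -2*l^2 - l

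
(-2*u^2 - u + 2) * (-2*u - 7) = 4*u^3 + 16*u^2 + 3*u - 14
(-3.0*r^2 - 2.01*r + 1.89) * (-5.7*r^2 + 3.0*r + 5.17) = 17.1*r^4 + 2.457*r^3 - 32.313*r^2 - 4.7217*r + 9.7713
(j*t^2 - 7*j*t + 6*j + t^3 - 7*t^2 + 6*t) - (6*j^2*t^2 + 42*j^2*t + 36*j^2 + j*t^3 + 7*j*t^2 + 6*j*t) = -6*j^2*t^2 - 42*j^2*t - 36*j^2 - j*t^3 - 6*j*t^2 - 13*j*t + 6*j + t^3 - 7*t^2 + 6*t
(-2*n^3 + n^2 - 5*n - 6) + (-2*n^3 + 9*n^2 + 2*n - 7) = -4*n^3 + 10*n^2 - 3*n - 13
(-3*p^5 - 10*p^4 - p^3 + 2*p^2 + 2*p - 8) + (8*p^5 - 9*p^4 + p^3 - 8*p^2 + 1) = 5*p^5 - 19*p^4 - 6*p^2 + 2*p - 7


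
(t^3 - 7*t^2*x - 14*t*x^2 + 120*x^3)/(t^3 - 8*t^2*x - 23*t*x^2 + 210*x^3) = (-t^2 + t*x + 20*x^2)/(-t^2 + 2*t*x + 35*x^2)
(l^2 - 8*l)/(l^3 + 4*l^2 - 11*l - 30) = l*(l - 8)/(l^3 + 4*l^2 - 11*l - 30)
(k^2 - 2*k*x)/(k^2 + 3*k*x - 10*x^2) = k/(k + 5*x)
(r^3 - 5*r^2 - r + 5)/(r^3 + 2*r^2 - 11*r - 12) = (r^2 - 6*r + 5)/(r^2 + r - 12)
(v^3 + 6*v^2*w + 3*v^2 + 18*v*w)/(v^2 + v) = (v^2 + 6*v*w + 3*v + 18*w)/(v + 1)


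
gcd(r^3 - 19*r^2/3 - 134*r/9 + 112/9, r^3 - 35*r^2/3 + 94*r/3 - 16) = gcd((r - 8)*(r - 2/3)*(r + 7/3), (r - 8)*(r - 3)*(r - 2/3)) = r^2 - 26*r/3 + 16/3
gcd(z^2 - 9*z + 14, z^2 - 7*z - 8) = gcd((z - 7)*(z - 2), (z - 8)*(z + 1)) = 1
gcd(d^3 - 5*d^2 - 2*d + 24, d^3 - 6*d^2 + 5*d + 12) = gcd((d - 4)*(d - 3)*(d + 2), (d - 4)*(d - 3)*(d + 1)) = d^2 - 7*d + 12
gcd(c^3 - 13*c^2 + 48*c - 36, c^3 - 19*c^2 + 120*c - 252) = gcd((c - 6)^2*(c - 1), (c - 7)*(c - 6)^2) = c^2 - 12*c + 36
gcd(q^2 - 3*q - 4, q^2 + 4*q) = 1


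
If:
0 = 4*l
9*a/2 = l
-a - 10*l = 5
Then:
No Solution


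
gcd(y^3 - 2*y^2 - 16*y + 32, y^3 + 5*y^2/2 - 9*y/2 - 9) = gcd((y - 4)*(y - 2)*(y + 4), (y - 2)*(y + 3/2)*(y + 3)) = y - 2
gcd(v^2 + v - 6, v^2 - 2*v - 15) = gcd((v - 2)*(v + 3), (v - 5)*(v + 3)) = v + 3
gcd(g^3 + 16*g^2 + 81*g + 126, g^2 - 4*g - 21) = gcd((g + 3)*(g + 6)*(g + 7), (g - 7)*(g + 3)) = g + 3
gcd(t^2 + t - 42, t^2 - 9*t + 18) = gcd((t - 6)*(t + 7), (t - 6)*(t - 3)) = t - 6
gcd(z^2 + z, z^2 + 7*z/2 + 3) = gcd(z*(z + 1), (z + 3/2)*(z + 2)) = 1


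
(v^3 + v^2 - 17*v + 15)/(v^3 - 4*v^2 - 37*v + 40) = (v - 3)/(v - 8)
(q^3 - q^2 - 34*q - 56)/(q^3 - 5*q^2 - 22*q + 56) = (q + 2)/(q - 2)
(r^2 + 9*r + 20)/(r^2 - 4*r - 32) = (r + 5)/(r - 8)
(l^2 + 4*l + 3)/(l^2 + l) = (l + 3)/l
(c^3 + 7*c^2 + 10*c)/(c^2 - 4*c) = (c^2 + 7*c + 10)/(c - 4)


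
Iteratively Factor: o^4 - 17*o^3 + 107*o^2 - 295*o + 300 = (o - 4)*(o^3 - 13*o^2 + 55*o - 75) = (o - 5)*(o - 4)*(o^2 - 8*o + 15) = (o - 5)*(o - 4)*(o - 3)*(o - 5)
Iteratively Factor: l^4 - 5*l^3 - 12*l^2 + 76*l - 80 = (l - 2)*(l^3 - 3*l^2 - 18*l + 40) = (l - 2)*(l + 4)*(l^2 - 7*l + 10) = (l - 2)^2*(l + 4)*(l - 5)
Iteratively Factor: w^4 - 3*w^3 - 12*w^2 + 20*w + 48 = (w + 2)*(w^3 - 5*w^2 - 2*w + 24) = (w + 2)^2*(w^2 - 7*w + 12) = (w - 3)*(w + 2)^2*(w - 4)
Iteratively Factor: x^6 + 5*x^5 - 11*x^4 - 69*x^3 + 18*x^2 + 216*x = (x - 2)*(x^5 + 7*x^4 + 3*x^3 - 63*x^2 - 108*x) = x*(x - 2)*(x^4 + 7*x^3 + 3*x^2 - 63*x - 108) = x*(x - 3)*(x - 2)*(x^3 + 10*x^2 + 33*x + 36) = x*(x - 3)*(x - 2)*(x + 3)*(x^2 + 7*x + 12) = x*(x - 3)*(x - 2)*(x + 3)*(x + 4)*(x + 3)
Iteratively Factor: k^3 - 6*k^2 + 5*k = (k)*(k^2 - 6*k + 5) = k*(k - 5)*(k - 1)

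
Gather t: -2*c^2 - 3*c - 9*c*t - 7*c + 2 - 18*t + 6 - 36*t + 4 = -2*c^2 - 10*c + t*(-9*c - 54) + 12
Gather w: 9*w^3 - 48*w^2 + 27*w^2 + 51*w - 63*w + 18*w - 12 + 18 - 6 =9*w^3 - 21*w^2 + 6*w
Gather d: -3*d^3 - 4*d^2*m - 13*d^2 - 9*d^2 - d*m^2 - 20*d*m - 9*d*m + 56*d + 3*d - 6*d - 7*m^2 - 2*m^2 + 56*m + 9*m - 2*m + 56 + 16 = -3*d^3 + d^2*(-4*m - 22) + d*(-m^2 - 29*m + 53) - 9*m^2 + 63*m + 72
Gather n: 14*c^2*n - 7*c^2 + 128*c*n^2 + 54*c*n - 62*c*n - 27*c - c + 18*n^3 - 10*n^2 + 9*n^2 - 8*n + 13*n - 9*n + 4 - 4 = -7*c^2 - 28*c + 18*n^3 + n^2*(128*c - 1) + n*(14*c^2 - 8*c - 4)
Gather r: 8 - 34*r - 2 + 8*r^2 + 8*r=8*r^2 - 26*r + 6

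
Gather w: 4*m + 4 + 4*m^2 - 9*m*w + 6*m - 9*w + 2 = 4*m^2 + 10*m + w*(-9*m - 9) + 6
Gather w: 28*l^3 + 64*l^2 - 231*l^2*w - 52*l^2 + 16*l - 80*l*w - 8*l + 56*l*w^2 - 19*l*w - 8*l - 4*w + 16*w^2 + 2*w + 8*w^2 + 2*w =28*l^3 + 12*l^2 + w^2*(56*l + 24) + w*(-231*l^2 - 99*l)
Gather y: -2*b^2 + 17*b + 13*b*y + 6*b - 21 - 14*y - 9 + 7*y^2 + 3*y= -2*b^2 + 23*b + 7*y^2 + y*(13*b - 11) - 30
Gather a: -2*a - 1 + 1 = -2*a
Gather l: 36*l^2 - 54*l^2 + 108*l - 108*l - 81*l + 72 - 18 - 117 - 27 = -18*l^2 - 81*l - 90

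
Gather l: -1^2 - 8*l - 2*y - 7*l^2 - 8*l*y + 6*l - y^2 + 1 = -7*l^2 + l*(-8*y - 2) - y^2 - 2*y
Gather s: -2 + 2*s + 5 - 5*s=3 - 3*s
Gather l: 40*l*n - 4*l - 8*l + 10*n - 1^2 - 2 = l*(40*n - 12) + 10*n - 3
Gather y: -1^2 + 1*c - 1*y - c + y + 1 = 0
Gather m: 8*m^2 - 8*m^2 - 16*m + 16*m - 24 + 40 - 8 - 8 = 0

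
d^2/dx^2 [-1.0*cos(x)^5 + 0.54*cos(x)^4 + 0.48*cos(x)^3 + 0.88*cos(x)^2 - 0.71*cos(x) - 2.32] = 25.0*cos(x)^5 - 8.64*cos(x)^4 - 24.32*cos(x)^3 + 2.96*cos(x)^2 + 3.59*cos(x) + 1.76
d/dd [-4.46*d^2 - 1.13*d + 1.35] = -8.92*d - 1.13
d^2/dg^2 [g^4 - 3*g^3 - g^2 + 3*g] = 12*g^2 - 18*g - 2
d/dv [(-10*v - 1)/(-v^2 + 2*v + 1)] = 2*(5*v^2 - 10*v - (v - 1)*(10*v + 1) - 5)/(-v^2 + 2*v + 1)^2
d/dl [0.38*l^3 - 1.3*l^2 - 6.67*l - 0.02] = 1.14*l^2 - 2.6*l - 6.67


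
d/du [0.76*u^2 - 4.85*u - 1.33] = 1.52*u - 4.85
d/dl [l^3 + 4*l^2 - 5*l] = 3*l^2 + 8*l - 5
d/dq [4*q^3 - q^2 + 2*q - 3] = 12*q^2 - 2*q + 2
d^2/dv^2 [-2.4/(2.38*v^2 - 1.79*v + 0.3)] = (27.18912*v^2 - 20.44896*v - 2.4*(4.76*v - 1.79)*(9.52*v - 3.58) + 3.4272)/(2.38*v^2 - 1.79*v + 0.3)^3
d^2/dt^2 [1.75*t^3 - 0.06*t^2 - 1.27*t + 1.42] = 10.5*t - 0.12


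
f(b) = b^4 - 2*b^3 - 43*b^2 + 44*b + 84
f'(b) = 4*b^3 - 6*b^2 - 86*b + 44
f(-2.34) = -198.80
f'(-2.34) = 161.13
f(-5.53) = -200.88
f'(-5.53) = -340.35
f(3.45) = -216.47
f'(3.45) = -159.86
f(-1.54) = -72.81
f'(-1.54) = 147.60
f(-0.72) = 31.04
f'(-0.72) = 101.32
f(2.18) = -22.57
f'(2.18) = -130.55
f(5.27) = -399.75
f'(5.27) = 9.60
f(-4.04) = -397.32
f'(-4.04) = 29.75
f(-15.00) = 47124.00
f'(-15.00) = -13516.00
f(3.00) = -144.00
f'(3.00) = -160.00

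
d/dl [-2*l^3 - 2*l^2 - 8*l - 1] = -6*l^2 - 4*l - 8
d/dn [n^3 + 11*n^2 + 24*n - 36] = 3*n^2 + 22*n + 24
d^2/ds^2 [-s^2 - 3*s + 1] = -2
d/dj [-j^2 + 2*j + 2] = 2 - 2*j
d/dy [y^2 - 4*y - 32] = 2*y - 4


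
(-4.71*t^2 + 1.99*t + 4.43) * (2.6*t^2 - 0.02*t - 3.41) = -12.246*t^4 + 5.2682*t^3 + 27.5393*t^2 - 6.8745*t - 15.1063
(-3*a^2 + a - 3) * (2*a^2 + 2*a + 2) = -6*a^4 - 4*a^3 - 10*a^2 - 4*a - 6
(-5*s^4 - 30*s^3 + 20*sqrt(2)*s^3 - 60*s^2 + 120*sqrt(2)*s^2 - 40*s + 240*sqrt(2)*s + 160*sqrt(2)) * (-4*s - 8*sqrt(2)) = 20*s^5 - 40*sqrt(2)*s^4 + 120*s^4 - 240*sqrt(2)*s^3 - 80*s^3 - 1760*s^2 - 480*sqrt(2)*s^2 - 3840*s - 320*sqrt(2)*s - 2560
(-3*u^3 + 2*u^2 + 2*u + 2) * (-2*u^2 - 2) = 6*u^5 - 4*u^4 + 2*u^3 - 8*u^2 - 4*u - 4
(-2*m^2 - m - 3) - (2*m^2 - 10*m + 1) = -4*m^2 + 9*m - 4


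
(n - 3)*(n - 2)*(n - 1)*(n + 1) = n^4 - 5*n^3 + 5*n^2 + 5*n - 6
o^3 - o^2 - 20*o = o*(o - 5)*(o + 4)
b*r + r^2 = r*(b + r)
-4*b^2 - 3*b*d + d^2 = (-4*b + d)*(b + d)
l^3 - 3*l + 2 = (l - 1)^2*(l + 2)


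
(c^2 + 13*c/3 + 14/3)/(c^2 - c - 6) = (c + 7/3)/(c - 3)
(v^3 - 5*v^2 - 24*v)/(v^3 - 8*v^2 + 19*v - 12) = v*(v^2 - 5*v - 24)/(v^3 - 8*v^2 + 19*v - 12)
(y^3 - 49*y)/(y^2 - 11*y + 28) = y*(y + 7)/(y - 4)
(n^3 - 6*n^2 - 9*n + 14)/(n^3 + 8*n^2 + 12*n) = (n^2 - 8*n + 7)/(n*(n + 6))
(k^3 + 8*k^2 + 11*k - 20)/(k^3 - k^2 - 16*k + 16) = (k + 5)/(k - 4)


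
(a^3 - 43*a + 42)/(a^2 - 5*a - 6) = (a^2 + 6*a - 7)/(a + 1)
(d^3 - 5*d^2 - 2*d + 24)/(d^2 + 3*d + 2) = (d^2 - 7*d + 12)/(d + 1)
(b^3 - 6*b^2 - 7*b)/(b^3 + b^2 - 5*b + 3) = b*(b^2 - 6*b - 7)/(b^3 + b^2 - 5*b + 3)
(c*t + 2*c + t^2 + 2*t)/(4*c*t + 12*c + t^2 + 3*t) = (c*t + 2*c + t^2 + 2*t)/(4*c*t + 12*c + t^2 + 3*t)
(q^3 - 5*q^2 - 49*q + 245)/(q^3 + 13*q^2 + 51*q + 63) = (q^2 - 12*q + 35)/(q^2 + 6*q + 9)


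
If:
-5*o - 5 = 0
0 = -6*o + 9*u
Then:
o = -1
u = -2/3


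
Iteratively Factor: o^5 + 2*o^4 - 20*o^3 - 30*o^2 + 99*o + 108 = (o + 3)*(o^4 - o^3 - 17*o^2 + 21*o + 36) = (o - 3)*(o + 3)*(o^3 + 2*o^2 - 11*o - 12) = (o - 3)^2*(o + 3)*(o^2 + 5*o + 4) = (o - 3)^2*(o + 1)*(o + 3)*(o + 4)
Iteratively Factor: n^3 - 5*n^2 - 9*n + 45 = (n - 5)*(n^2 - 9) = (n - 5)*(n - 3)*(n + 3)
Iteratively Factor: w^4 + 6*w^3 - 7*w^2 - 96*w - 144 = (w + 3)*(w^3 + 3*w^2 - 16*w - 48) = (w + 3)^2*(w^2 - 16) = (w - 4)*(w + 3)^2*(w + 4)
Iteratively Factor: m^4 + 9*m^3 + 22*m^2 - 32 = (m + 4)*(m^3 + 5*m^2 + 2*m - 8) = (m + 4)^2*(m^2 + m - 2) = (m + 2)*(m + 4)^2*(m - 1)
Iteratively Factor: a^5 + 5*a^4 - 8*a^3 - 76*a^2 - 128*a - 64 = (a + 2)*(a^4 + 3*a^3 - 14*a^2 - 48*a - 32) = (a - 4)*(a + 2)*(a^3 + 7*a^2 + 14*a + 8) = (a - 4)*(a + 2)^2*(a^2 + 5*a + 4) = (a - 4)*(a + 1)*(a + 2)^2*(a + 4)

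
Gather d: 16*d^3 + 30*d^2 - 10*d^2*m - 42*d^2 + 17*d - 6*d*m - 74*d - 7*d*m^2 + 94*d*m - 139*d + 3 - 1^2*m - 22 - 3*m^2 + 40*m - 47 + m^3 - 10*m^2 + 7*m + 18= 16*d^3 + d^2*(-10*m - 12) + d*(-7*m^2 + 88*m - 196) + m^3 - 13*m^2 + 46*m - 48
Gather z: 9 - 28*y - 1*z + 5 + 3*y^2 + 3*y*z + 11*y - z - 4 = 3*y^2 - 17*y + z*(3*y - 2) + 10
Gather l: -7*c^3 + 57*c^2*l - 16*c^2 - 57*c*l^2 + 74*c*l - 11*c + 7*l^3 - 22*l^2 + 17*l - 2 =-7*c^3 - 16*c^2 - 11*c + 7*l^3 + l^2*(-57*c - 22) + l*(57*c^2 + 74*c + 17) - 2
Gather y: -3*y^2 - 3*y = -3*y^2 - 3*y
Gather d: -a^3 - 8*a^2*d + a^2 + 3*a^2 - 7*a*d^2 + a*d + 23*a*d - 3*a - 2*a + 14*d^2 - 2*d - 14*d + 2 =-a^3 + 4*a^2 - 5*a + d^2*(14 - 7*a) + d*(-8*a^2 + 24*a - 16) + 2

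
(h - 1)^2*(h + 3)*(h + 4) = h^4 + 5*h^3 - h^2 - 17*h + 12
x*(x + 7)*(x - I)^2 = x^4 + 7*x^3 - 2*I*x^3 - x^2 - 14*I*x^2 - 7*x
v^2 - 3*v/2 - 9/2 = (v - 3)*(v + 3/2)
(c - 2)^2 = c^2 - 4*c + 4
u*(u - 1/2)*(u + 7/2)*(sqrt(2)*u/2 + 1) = sqrt(2)*u^4/2 + u^3 + 3*sqrt(2)*u^3/2 - 7*sqrt(2)*u^2/8 + 3*u^2 - 7*u/4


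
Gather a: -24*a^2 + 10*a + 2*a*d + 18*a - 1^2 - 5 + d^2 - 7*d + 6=-24*a^2 + a*(2*d + 28) + d^2 - 7*d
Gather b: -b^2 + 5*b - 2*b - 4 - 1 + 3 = -b^2 + 3*b - 2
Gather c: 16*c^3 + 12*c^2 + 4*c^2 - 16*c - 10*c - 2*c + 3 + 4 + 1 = 16*c^3 + 16*c^2 - 28*c + 8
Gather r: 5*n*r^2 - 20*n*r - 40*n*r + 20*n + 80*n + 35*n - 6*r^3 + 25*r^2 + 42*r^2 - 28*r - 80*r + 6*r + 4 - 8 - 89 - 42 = 135*n - 6*r^3 + r^2*(5*n + 67) + r*(-60*n - 102) - 135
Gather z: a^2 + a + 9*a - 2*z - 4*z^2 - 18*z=a^2 + 10*a - 4*z^2 - 20*z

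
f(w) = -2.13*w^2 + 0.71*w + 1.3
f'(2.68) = -10.71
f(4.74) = -43.19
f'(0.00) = 0.71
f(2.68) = -12.10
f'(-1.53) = 7.23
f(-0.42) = 0.63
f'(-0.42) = 2.50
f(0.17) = 1.36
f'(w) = 0.71 - 4.26*w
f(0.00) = 1.30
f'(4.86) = -19.99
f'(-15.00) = 64.61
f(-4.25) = -40.19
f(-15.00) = -488.60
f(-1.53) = -4.77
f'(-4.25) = 18.82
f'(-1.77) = 8.25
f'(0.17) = -0.01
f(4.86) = -45.56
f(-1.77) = -6.63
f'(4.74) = -19.48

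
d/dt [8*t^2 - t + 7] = 16*t - 1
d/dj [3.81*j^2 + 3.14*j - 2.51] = 7.62*j + 3.14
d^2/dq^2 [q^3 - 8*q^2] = 6*q - 16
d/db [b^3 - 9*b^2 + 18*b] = 3*b^2 - 18*b + 18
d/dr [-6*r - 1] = -6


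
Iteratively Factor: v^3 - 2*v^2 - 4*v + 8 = (v - 2)*(v^2 - 4) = (v - 2)^2*(v + 2)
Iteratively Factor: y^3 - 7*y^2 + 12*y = (y)*(y^2 - 7*y + 12) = y*(y - 3)*(y - 4)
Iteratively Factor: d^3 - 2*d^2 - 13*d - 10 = (d + 2)*(d^2 - 4*d - 5) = (d - 5)*(d + 2)*(d + 1)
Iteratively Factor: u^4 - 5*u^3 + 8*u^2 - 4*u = (u - 1)*(u^3 - 4*u^2 + 4*u) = (u - 2)*(u - 1)*(u^2 - 2*u) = (u - 2)^2*(u - 1)*(u)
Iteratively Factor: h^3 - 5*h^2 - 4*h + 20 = (h - 2)*(h^2 - 3*h - 10) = (h - 5)*(h - 2)*(h + 2)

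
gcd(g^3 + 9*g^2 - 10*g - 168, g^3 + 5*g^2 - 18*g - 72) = g^2 + 2*g - 24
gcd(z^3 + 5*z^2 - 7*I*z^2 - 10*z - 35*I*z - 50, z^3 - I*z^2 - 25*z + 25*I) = z + 5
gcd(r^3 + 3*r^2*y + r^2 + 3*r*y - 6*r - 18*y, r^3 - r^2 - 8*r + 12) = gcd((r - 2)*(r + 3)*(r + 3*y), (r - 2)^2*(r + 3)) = r^2 + r - 6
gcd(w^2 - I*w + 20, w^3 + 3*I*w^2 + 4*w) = w + 4*I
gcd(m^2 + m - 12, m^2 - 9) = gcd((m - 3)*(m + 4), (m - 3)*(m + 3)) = m - 3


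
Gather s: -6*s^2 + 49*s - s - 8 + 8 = -6*s^2 + 48*s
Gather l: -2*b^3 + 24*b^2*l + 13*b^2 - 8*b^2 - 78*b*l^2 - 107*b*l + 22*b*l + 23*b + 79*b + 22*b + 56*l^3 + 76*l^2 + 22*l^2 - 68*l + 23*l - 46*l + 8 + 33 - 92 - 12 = -2*b^3 + 5*b^2 + 124*b + 56*l^3 + l^2*(98 - 78*b) + l*(24*b^2 - 85*b - 91) - 63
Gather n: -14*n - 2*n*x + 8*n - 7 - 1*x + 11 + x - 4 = n*(-2*x - 6)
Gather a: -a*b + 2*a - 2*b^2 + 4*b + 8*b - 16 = a*(2 - b) - 2*b^2 + 12*b - 16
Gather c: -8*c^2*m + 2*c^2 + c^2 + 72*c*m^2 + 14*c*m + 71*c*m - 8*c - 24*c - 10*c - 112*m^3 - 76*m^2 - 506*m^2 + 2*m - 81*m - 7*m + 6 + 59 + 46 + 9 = c^2*(3 - 8*m) + c*(72*m^2 + 85*m - 42) - 112*m^3 - 582*m^2 - 86*m + 120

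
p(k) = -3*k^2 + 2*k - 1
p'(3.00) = -16.00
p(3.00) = -22.00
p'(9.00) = -52.00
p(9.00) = -226.00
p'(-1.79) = 12.74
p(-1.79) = -14.19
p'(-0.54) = 5.24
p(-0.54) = -2.95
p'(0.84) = -3.04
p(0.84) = -1.44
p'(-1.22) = 9.32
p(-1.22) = -7.91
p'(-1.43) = 10.58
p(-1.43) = -9.99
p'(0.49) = -0.94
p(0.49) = -0.74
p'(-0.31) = 3.86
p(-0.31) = -1.91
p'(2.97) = -15.82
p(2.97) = -21.52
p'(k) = 2 - 6*k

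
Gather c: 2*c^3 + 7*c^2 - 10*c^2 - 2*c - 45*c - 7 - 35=2*c^3 - 3*c^2 - 47*c - 42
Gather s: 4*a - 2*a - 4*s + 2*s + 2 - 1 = 2*a - 2*s + 1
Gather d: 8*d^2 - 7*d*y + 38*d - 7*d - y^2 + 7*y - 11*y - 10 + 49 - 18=8*d^2 + d*(31 - 7*y) - y^2 - 4*y + 21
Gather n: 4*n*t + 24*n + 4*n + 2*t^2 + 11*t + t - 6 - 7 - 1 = n*(4*t + 28) + 2*t^2 + 12*t - 14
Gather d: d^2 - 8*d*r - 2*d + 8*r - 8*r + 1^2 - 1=d^2 + d*(-8*r - 2)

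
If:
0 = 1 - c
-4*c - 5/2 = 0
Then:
No Solution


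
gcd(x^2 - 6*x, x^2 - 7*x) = x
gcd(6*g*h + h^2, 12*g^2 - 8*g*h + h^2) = 1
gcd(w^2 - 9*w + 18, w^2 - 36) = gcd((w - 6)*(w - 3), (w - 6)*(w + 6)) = w - 6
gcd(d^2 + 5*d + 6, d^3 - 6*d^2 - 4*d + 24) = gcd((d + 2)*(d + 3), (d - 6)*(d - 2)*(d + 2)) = d + 2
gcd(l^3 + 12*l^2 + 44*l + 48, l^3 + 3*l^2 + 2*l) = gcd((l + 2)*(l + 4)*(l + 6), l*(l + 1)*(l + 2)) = l + 2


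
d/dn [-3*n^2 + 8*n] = 8 - 6*n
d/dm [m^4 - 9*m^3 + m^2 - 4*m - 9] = 4*m^3 - 27*m^2 + 2*m - 4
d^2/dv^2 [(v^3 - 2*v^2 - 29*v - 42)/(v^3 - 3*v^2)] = 2*(v^4 - 87*v^3 + 9*v^2 + 747*v - 1134)/(v^4*(v^3 - 9*v^2 + 27*v - 27))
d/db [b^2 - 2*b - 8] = 2*b - 2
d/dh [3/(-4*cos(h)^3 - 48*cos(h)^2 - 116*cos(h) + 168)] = 3*(3*sin(h)^2 - 24*cos(h) - 32)*sin(h)/(4*(cos(h)^3 + 12*cos(h)^2 + 29*cos(h) - 42)^2)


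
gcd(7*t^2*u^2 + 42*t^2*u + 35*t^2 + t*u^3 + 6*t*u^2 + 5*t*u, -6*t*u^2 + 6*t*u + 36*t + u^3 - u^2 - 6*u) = 1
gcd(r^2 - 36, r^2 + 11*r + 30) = r + 6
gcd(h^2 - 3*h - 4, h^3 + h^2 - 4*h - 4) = h + 1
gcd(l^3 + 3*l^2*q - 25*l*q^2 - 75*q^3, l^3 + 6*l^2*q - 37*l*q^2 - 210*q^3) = l + 5*q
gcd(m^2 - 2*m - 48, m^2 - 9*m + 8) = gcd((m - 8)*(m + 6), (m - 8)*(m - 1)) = m - 8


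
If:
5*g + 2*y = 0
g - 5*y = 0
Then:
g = 0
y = 0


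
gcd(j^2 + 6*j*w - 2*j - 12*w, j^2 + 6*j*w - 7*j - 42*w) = j + 6*w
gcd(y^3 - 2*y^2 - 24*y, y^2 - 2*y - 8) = 1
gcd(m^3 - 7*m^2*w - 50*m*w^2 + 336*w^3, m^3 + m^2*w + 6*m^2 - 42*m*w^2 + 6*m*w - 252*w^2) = -m^2 - m*w + 42*w^2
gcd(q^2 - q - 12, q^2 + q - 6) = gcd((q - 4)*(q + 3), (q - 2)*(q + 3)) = q + 3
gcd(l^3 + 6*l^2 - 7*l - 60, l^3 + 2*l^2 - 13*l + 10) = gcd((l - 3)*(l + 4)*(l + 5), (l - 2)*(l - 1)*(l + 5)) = l + 5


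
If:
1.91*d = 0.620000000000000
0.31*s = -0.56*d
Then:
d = 0.32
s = -0.59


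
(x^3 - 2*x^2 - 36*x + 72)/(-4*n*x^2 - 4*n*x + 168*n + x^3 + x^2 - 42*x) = (x^2 + 4*x - 12)/(-4*n*x - 28*n + x^2 + 7*x)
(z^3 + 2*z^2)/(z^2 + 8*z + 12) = z^2/(z + 6)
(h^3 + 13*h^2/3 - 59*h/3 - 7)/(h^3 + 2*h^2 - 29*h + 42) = (h + 1/3)/(h - 2)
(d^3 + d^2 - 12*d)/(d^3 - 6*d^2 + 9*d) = (d + 4)/(d - 3)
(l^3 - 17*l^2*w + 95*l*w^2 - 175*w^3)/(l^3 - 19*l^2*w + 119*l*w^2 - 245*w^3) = (-l + 5*w)/(-l + 7*w)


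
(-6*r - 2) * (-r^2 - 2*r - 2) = 6*r^3 + 14*r^2 + 16*r + 4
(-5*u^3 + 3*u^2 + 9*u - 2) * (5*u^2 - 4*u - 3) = -25*u^5 + 35*u^4 + 48*u^3 - 55*u^2 - 19*u + 6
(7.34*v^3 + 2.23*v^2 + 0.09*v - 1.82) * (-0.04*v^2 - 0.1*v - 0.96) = -0.2936*v^5 - 0.8232*v^4 - 7.273*v^3 - 2.077*v^2 + 0.0956*v + 1.7472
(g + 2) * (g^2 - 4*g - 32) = g^3 - 2*g^2 - 40*g - 64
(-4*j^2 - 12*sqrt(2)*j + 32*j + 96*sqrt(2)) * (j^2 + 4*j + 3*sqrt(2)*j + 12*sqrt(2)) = -4*j^4 - 24*sqrt(2)*j^3 + 16*j^3 + 56*j^2 + 96*sqrt(2)*j^2 + 288*j + 768*sqrt(2)*j + 2304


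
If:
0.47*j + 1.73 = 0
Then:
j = -3.68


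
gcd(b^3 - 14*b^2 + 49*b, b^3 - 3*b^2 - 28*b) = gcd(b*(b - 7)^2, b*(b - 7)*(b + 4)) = b^2 - 7*b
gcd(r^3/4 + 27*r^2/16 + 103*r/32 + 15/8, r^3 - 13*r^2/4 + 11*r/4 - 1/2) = 1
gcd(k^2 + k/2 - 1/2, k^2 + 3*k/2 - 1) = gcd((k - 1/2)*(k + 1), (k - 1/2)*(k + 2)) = k - 1/2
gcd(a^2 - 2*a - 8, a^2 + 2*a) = a + 2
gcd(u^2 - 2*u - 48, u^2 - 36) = u + 6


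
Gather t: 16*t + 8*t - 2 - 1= 24*t - 3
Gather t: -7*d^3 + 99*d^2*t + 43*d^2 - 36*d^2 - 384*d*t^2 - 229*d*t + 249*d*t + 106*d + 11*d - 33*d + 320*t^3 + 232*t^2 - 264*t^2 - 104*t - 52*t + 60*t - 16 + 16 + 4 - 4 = -7*d^3 + 7*d^2 + 84*d + 320*t^3 + t^2*(-384*d - 32) + t*(99*d^2 + 20*d - 96)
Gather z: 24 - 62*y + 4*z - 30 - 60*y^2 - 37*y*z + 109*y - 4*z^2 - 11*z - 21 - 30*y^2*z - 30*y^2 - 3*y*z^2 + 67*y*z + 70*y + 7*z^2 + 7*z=-90*y^2 + 117*y + z^2*(3 - 3*y) + z*(-30*y^2 + 30*y) - 27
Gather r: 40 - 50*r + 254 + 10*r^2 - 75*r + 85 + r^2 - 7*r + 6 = 11*r^2 - 132*r + 385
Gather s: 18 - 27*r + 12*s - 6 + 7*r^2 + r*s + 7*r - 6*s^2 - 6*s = 7*r^2 - 20*r - 6*s^2 + s*(r + 6) + 12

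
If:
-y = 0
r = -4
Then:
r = -4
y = 0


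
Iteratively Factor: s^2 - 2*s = (s - 2)*(s)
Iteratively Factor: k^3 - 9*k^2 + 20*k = (k - 4)*(k^2 - 5*k) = k*(k - 4)*(k - 5)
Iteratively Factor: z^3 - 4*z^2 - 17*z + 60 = (z - 3)*(z^2 - z - 20) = (z - 5)*(z - 3)*(z + 4)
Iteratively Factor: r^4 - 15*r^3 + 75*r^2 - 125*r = (r)*(r^3 - 15*r^2 + 75*r - 125) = r*(r - 5)*(r^2 - 10*r + 25) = r*(r - 5)^2*(r - 5)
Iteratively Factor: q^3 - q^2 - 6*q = (q + 2)*(q^2 - 3*q) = q*(q + 2)*(q - 3)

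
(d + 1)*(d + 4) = d^2 + 5*d + 4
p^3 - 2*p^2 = p^2*(p - 2)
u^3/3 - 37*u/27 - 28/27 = (u/3 + 1/3)*(u - 7/3)*(u + 4/3)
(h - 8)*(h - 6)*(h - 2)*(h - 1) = h^4 - 17*h^3 + 92*h^2 - 172*h + 96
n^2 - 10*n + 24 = (n - 6)*(n - 4)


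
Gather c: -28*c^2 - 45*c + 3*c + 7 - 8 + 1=-28*c^2 - 42*c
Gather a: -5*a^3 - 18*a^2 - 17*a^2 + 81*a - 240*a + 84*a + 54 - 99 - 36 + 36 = -5*a^3 - 35*a^2 - 75*a - 45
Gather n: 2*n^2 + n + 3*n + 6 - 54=2*n^2 + 4*n - 48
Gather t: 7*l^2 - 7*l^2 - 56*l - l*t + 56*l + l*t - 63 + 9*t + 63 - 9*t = 0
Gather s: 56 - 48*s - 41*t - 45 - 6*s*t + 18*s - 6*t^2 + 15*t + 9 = s*(-6*t - 30) - 6*t^2 - 26*t + 20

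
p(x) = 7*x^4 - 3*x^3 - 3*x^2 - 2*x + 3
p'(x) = 28*x^3 - 9*x^2 - 6*x - 2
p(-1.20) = 20.78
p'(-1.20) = -56.14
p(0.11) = 2.74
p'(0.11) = -2.73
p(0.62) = 0.93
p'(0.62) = -2.51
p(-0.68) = 5.41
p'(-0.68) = -10.89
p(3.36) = 740.80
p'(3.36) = 938.36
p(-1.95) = 118.95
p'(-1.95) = -232.14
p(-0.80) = 7.08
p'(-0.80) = -17.30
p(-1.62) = 59.33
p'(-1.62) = -134.94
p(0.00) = 3.00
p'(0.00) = -2.00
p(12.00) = 139515.00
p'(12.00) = 47014.00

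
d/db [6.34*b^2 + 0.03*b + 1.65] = 12.68*b + 0.03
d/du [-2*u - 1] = -2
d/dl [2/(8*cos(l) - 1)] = 16*sin(l)/(8*cos(l) - 1)^2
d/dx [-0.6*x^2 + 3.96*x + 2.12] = 3.96 - 1.2*x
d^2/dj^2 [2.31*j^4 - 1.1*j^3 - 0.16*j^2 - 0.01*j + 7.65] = 27.72*j^2 - 6.6*j - 0.32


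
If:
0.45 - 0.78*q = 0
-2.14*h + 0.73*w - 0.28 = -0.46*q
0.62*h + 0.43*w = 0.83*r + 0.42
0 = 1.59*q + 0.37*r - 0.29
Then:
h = -0.53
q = 0.58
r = -1.70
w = -1.53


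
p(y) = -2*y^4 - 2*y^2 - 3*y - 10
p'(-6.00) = 1749.00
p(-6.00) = -2656.00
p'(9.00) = -5871.00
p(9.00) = -13321.00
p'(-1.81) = 51.68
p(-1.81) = -32.59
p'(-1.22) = 16.41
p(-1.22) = -13.75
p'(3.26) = -293.21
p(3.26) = -266.93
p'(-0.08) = -2.68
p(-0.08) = -9.77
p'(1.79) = -56.04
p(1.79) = -42.31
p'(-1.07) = 11.08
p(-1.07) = -11.70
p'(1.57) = -40.24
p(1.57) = -31.79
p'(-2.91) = 205.78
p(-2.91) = -161.62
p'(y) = -8*y^3 - 4*y - 3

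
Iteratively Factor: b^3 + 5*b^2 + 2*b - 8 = (b + 4)*(b^2 + b - 2) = (b - 1)*(b + 4)*(b + 2)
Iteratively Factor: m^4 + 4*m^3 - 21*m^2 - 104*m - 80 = (m + 4)*(m^3 - 21*m - 20) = (m + 1)*(m + 4)*(m^2 - m - 20) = (m + 1)*(m + 4)^2*(m - 5)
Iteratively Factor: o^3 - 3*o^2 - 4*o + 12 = (o - 2)*(o^2 - o - 6) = (o - 2)*(o + 2)*(o - 3)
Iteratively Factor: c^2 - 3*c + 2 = (c - 2)*(c - 1)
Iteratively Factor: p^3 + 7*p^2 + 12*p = (p + 4)*(p^2 + 3*p) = (p + 3)*(p + 4)*(p)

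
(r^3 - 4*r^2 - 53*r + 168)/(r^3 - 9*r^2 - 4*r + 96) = (r^2 + 4*r - 21)/(r^2 - r - 12)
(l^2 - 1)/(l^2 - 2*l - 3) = (l - 1)/(l - 3)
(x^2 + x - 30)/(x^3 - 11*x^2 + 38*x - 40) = (x + 6)/(x^2 - 6*x + 8)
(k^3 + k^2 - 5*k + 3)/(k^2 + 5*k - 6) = (k^2 + 2*k - 3)/(k + 6)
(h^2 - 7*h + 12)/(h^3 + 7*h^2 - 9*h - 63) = (h - 4)/(h^2 + 10*h + 21)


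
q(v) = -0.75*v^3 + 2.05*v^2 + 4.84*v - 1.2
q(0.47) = 1.45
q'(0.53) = 6.38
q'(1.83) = 4.81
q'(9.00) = -140.51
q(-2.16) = 5.47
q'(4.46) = -21.63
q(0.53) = 1.83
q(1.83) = 9.93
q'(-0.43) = 2.66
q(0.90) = 4.27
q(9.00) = -338.34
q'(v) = -2.25*v^2 + 4.1*v + 4.84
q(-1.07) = -3.11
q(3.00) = 11.52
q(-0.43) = -2.84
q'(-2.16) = -14.51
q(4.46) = -5.37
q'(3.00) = -3.11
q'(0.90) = 6.71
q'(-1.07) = -2.12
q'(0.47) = 6.27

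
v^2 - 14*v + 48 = (v - 8)*(v - 6)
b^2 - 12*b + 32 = (b - 8)*(b - 4)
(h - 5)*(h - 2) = h^2 - 7*h + 10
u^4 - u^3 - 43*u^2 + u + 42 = (u - 7)*(u - 1)*(u + 1)*(u + 6)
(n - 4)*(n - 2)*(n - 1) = n^3 - 7*n^2 + 14*n - 8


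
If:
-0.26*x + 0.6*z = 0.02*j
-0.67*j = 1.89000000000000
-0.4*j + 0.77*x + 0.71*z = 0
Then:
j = -2.82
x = -0.99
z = -0.52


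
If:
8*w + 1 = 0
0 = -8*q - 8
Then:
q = -1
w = -1/8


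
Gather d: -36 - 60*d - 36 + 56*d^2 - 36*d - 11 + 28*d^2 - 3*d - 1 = 84*d^2 - 99*d - 84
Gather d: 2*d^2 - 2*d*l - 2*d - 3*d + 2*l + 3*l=2*d^2 + d*(-2*l - 5) + 5*l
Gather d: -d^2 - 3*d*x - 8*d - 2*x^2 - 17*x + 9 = -d^2 + d*(-3*x - 8) - 2*x^2 - 17*x + 9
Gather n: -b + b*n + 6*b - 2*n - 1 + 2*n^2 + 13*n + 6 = 5*b + 2*n^2 + n*(b + 11) + 5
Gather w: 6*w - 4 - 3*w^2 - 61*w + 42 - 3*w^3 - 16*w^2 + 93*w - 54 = -3*w^3 - 19*w^2 + 38*w - 16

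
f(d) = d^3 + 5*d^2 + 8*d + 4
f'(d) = 3*d^2 + 10*d + 8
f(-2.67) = -0.75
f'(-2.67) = 2.69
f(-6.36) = -101.89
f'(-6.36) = 65.75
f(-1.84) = -0.02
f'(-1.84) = -0.24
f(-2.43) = -0.26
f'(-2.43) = 1.41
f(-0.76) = 0.37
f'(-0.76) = 2.13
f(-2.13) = -0.02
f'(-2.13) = 0.31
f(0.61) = 10.97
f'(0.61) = 15.22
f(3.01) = 100.65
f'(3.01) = 65.28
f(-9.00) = -392.00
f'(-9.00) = 161.00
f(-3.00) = -2.00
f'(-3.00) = 5.00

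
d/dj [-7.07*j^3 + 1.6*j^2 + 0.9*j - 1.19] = -21.21*j^2 + 3.2*j + 0.9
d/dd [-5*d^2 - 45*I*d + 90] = -10*d - 45*I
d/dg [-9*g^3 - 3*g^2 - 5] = 3*g*(-9*g - 2)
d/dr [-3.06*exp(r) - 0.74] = -3.06*exp(r)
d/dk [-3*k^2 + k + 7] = 1 - 6*k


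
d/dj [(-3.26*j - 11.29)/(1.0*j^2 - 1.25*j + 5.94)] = (3.26*j^2 + 22.58*j - 33.4769)/(1.0*j^4 - 2.5*j^3 + 13.4425*j^2 - 14.85*j + 35.2836)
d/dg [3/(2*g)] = -3/(2*g^2)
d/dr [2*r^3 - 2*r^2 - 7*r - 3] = 6*r^2 - 4*r - 7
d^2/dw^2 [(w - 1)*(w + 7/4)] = 2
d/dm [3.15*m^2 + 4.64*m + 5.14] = 6.3*m + 4.64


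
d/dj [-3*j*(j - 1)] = 3 - 6*j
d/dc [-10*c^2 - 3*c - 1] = -20*c - 3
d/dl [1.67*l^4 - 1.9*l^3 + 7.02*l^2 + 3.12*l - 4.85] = 6.68*l^3 - 5.7*l^2 + 14.04*l + 3.12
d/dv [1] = 0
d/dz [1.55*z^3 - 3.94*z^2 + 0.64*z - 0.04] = 4.65*z^2 - 7.88*z + 0.64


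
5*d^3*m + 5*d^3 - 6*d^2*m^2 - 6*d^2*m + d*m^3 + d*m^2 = (-5*d + m)*(-d + m)*(d*m + d)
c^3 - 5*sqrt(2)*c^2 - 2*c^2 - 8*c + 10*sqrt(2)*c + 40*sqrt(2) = (c - 4)*(c + 2)*(c - 5*sqrt(2))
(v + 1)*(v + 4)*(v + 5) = v^3 + 10*v^2 + 29*v + 20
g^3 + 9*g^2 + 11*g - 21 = (g - 1)*(g + 3)*(g + 7)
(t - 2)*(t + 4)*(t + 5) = t^3 + 7*t^2 + 2*t - 40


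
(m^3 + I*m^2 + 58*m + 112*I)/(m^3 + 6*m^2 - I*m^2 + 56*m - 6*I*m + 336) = (m + 2*I)/(m + 6)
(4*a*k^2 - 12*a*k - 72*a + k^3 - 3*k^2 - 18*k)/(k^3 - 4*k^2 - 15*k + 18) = (4*a + k)/(k - 1)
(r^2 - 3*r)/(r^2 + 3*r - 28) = r*(r - 3)/(r^2 + 3*r - 28)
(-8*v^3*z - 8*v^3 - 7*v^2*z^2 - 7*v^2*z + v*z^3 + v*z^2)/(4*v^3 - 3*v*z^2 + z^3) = v*(-8*v*z - 8*v + z^2 + z)/(4*v^2 - 4*v*z + z^2)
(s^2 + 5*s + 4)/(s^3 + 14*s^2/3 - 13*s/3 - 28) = 3*(s + 1)/(3*s^2 + 2*s - 21)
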